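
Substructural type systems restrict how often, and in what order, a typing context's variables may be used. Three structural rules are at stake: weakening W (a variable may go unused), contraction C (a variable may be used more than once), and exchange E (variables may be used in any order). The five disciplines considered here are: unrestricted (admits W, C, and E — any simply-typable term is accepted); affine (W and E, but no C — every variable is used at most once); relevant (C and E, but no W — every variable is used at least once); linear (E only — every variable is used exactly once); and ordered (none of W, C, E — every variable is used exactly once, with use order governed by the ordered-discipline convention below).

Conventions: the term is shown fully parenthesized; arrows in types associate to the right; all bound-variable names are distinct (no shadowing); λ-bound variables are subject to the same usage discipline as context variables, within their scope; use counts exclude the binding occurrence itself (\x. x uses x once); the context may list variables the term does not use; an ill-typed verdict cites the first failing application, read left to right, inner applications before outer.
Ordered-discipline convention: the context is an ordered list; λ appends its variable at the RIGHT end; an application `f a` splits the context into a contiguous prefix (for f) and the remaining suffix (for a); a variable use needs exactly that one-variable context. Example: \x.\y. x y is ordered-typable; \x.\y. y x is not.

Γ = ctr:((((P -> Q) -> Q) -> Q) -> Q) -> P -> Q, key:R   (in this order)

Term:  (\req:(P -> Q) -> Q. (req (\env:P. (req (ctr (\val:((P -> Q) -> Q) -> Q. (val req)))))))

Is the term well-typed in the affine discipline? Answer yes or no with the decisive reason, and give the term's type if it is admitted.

no — repeated use of req ×3
use counts: ctr ×1, key ×0, req (bound) ×3, env (bound) ×0, val (bound) ×1
use order (left to right): req, req, ctr, val, req
typing: ✓ — ((P -> Q) -> Q) -> Q
all disciplines: ordered ✗ · linear ✗ · affine ✗ · relevant ✗ · unrestricted ✓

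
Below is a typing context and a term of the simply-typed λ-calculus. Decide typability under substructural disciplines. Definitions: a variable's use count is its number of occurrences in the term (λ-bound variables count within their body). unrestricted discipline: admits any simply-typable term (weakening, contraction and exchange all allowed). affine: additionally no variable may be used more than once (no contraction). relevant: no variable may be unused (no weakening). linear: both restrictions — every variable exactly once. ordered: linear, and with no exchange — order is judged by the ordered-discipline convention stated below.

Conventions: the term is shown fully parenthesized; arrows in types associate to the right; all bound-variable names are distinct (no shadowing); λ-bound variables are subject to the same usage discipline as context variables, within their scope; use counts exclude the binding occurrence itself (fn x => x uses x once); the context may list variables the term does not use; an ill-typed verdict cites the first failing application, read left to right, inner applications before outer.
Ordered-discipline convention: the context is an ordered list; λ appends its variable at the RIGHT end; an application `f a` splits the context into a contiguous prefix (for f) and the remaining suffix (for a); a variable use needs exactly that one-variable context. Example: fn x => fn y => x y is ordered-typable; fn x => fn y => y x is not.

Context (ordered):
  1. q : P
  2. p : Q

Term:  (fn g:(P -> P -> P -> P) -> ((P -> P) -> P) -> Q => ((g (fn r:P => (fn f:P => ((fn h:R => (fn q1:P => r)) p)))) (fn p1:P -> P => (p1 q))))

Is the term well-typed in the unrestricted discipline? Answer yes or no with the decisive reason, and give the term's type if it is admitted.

no — the type mismatch rejects it
use counts: q: 1, p: 1, g (bound): 1, r (bound): 1, f (bound): 0, h (bound): 0, q1 (bound): 0, p1 (bound): 1
left-to-right use order: g, r, p, p1, q
typing: ill-typed: argument of type Q where R is required
summary: ordered ✗ | linear ✗ | affine ✗ | relevant ✗ | unrestricted ✗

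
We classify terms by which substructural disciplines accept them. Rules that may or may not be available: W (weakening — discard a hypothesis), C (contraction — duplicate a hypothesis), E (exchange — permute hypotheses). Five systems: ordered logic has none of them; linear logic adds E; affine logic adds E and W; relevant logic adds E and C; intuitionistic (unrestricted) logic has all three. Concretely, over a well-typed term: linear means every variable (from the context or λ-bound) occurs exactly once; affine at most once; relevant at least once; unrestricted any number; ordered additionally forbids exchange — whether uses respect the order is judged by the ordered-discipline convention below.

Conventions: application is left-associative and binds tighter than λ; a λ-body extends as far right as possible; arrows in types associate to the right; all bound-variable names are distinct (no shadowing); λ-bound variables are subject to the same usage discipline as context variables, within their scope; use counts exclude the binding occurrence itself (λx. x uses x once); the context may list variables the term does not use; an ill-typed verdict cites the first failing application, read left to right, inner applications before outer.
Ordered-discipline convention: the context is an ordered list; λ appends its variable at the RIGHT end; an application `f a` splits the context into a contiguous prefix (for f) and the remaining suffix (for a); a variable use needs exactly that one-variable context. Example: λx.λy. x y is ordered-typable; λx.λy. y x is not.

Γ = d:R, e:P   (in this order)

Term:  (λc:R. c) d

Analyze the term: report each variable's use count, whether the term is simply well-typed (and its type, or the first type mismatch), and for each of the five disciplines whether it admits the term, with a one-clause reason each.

usage: d ×1; e ×0; c (bound) ×1
uses in reading order: c, d
typing: well-typed at R
ordered: ✗ — e left unused
linear: ✗ — e left unused
affine: ✓ — none of d, e, c used more than once
relevant: ✗ — e left unused
unrestricted: ✓ — type-checks (R) and nothing is barred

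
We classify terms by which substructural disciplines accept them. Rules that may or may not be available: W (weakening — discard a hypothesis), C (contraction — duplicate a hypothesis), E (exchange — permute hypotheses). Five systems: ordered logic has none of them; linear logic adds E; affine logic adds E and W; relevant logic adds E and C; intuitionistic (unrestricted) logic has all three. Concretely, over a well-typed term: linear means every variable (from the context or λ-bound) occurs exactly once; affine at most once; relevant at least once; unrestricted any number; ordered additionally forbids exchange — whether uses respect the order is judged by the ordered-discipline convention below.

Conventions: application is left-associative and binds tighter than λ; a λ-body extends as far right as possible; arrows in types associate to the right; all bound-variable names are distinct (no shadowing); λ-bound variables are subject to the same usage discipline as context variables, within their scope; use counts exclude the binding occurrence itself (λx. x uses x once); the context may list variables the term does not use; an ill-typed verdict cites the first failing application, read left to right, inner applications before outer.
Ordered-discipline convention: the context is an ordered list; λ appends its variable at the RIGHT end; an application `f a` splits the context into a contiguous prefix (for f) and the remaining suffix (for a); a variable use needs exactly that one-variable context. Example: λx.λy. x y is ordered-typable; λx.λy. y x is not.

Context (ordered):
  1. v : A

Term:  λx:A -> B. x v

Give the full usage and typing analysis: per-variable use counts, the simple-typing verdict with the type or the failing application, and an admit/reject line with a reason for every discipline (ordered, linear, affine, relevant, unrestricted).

variable uses: v ×1, x (bound) ×1
uses in reading order: x, v
typing: well-typed — term : (A -> B) -> B
ordered: ✗, use order x, v needs exchange
linear: ✓, single use per variable (v, x)
affine: ✓, none of v, x used more than once
relevant: ✓, none of v, x goes unused
unrestricted: ✓, typability at (A -> B) -> B is all that's needed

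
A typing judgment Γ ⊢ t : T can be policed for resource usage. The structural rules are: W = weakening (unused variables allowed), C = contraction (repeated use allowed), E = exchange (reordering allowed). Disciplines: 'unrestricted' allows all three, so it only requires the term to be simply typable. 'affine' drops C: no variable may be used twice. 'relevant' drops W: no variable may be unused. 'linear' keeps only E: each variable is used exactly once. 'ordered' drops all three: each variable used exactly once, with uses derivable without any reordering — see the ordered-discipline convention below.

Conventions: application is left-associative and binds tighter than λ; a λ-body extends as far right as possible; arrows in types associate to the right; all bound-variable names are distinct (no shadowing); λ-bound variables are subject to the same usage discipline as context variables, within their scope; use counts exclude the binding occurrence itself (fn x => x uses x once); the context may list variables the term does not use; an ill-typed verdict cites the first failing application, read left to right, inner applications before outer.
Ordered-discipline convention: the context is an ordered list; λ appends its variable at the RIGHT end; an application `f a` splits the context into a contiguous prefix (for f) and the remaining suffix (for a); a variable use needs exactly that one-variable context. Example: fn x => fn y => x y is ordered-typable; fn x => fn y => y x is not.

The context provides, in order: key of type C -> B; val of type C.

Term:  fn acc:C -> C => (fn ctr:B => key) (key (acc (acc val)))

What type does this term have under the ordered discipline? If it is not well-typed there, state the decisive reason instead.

not well-typed under ordered — key ×2, acc ×2 used more than once (contraction); needs weakening: ctr unused
variable uses: key ×2, val ×1, acc [bound] ×2, ctr [bound] ×0
uses in reading order: key, key, acc, acc, val
typing: the term checks, with type (C -> C) -> C -> B
across the five disciplines: ordered ✗ | linear ✗ | affine ✗ | relevant ✗ | unrestricted ✓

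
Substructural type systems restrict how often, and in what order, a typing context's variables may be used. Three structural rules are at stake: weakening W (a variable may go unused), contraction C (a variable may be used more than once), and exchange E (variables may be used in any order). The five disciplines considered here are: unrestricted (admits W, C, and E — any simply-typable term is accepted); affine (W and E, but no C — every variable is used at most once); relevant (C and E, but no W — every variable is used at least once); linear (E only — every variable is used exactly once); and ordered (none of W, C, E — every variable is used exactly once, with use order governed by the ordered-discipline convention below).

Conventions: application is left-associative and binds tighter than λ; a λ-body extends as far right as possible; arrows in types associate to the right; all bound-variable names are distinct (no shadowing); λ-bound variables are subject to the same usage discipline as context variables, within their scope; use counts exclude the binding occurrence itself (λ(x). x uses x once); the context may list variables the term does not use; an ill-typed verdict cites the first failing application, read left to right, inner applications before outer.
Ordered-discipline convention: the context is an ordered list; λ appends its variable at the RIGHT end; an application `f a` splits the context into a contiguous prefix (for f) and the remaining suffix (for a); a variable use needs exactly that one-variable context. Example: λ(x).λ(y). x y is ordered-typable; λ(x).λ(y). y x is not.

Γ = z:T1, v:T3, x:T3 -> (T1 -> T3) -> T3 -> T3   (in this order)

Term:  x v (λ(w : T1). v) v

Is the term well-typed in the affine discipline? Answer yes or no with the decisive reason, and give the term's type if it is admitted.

no — v ×3 used more than once (contraction)
usage: z=0; v=3; x=1; w [bound]=0
uses in reading order: x, v, v, v
typing: well-typed at T3
summary: ordered ✗; linear ✗; affine ✗; relevant ✗; unrestricted ✓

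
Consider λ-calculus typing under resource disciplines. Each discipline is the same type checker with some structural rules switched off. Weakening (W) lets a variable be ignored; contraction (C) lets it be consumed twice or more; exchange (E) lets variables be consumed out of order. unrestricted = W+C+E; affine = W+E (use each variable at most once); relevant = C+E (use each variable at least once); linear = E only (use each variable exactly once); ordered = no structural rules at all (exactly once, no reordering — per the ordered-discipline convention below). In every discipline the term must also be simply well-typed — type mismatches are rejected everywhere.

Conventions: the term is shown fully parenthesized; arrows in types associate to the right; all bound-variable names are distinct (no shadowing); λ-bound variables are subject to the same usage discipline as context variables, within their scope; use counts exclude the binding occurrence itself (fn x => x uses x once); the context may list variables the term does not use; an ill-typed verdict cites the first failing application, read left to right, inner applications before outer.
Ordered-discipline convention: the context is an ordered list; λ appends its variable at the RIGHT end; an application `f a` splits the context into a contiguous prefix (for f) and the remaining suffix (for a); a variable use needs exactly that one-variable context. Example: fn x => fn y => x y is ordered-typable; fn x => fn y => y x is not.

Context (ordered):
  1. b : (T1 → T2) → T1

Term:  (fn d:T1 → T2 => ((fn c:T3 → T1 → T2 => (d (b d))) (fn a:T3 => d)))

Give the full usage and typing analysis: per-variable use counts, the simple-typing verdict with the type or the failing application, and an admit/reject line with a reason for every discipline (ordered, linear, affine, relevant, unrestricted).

variable uses: b: 1×; d [bound]: 3×; c [bound]: 0×; a [bound]: 0×
order of uses: d, b, d, d
typing: ✓ — (T1 → T2) → T2
ordered ✗ (needs contraction — d ×3; c, a never used (weakening))
linear ✗ (needs contraction — d ×3; c, a never used (weakening))
affine ✗ (needs contraction — d ×3)
relevant ✗ (c, a never used (weakening))
unrestricted ✓ (typability at (T1 → T2) → T2 is all that's needed)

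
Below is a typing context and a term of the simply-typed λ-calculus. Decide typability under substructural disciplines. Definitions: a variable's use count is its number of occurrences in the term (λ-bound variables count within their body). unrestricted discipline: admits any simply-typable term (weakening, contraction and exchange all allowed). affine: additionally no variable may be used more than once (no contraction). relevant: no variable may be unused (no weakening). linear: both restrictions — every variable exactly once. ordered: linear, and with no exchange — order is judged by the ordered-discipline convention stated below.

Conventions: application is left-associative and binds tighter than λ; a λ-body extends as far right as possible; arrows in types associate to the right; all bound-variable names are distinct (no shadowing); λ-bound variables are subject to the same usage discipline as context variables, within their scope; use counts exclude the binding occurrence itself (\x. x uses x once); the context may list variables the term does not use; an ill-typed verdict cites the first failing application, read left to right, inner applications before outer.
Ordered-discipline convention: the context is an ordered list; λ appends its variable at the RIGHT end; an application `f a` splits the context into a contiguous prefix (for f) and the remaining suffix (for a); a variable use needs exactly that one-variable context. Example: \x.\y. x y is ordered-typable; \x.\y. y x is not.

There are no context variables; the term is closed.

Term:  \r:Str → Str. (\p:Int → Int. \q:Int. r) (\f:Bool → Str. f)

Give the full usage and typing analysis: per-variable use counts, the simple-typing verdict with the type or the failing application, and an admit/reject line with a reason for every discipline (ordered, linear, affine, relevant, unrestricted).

usage: r [bound] ×1; p [bound] ×0; q [bound] ×0; f [bound] ×1
order of uses: r, f
typing: ill-typed: argument of type (Bool → Str) → Bool → Str where Int → Int is required
ordered ✗ (fails simple typing)
linear ✗ (a type mismatch blocks all five)
affine ✗ (the type mismatch rejects it)
relevant ✗ (not simply typable)
unrestricted ✗ (fails simple typing)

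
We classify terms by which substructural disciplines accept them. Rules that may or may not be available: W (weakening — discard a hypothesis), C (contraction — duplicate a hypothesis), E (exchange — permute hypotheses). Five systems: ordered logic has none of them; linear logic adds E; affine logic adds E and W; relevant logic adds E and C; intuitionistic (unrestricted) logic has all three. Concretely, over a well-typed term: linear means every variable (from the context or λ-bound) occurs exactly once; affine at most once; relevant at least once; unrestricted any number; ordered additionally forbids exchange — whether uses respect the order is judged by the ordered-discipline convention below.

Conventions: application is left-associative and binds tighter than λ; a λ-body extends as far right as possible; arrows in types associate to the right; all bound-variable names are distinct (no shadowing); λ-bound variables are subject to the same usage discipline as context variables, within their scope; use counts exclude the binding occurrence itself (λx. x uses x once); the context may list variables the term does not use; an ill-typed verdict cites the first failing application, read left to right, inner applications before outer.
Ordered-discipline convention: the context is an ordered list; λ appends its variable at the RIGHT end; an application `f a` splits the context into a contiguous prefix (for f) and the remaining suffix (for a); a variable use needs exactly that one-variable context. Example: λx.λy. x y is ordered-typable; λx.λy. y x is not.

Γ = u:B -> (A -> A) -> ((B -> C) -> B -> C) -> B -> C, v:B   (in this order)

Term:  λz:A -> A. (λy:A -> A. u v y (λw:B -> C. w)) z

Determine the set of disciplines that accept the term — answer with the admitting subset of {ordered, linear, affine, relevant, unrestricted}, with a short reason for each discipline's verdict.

accepted by: ordered, linear, affine, relevant, unrestricted
variable uses: u: 1×, v: 1×, z (λ-bound): 1×, y (λ-bound): 1×, w (λ-bound): 1×
order of uses: u, v, y, w, z
typing: well-typed — term : (A -> A) -> B -> C
ordered: ✓, u, v, z, y, w once each; derivable with no W/C/E
linear: ✓, u, v, z, y, w: one use apiece
affine: ✓, at most one use each (u, v, z, y, w)
relevant: ✓, at least one use each (u, v, z, y, w)
unrestricted: ✓, well-typed at (A -> A) -> B -> C; no restrictions here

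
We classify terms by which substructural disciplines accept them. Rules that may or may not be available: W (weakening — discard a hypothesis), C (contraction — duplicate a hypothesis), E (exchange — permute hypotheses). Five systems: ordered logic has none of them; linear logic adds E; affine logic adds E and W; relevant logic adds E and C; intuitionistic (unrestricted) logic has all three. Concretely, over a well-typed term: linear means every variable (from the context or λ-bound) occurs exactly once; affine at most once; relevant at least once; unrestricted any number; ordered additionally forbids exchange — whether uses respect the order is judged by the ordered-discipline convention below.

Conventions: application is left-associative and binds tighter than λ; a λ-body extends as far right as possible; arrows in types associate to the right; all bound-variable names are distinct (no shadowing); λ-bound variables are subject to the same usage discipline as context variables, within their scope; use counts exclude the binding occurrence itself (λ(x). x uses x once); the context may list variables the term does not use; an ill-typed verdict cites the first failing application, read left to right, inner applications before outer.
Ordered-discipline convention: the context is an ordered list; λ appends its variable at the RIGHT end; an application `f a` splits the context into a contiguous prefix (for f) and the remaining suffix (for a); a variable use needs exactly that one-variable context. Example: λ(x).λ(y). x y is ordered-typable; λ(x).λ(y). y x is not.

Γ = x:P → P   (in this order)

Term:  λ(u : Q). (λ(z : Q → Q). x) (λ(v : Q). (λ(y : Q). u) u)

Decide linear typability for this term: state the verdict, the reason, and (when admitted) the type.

no — needs contraction — u ×2; unused: z, v, y — weakening required
usage: x=1, u [bound]=2, z [bound]=0, v [bound]=0, y [bound]=0
left-to-right use order: x, u, u
typing: ✓ — Q → P → P
per-discipline verdicts: ordered ✗, linear ✗, affine ✗, relevant ✗, unrestricted ✓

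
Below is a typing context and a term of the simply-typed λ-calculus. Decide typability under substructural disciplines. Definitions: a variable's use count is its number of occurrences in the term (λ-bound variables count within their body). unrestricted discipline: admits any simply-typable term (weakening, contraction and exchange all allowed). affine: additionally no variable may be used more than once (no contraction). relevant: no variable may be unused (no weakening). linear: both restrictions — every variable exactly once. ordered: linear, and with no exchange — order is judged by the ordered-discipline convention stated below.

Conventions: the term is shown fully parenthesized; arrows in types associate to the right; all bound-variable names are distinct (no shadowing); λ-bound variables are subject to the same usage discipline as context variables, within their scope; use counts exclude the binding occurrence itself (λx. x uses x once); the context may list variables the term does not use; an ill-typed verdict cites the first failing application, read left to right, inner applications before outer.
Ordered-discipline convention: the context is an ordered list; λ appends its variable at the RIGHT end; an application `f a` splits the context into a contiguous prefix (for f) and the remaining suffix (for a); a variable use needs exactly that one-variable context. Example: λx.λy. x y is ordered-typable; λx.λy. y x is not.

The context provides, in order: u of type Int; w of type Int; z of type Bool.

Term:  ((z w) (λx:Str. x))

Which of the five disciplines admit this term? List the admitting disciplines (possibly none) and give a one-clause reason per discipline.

admitting disciplines: none
variable uses: u=0, w=1, z=1, x (λ-bound)=1
uses in reading order: z, w, x
typing: ill-typed: non-function type Bool applied to an argument
ordered: ✗ — not simply typable
linear: ✗ — fails simple typing
affine: ✗ — a type mismatch blocks all five
relevant: ✗ — the type mismatch rejects it
unrestricted: ✗ — not simply typable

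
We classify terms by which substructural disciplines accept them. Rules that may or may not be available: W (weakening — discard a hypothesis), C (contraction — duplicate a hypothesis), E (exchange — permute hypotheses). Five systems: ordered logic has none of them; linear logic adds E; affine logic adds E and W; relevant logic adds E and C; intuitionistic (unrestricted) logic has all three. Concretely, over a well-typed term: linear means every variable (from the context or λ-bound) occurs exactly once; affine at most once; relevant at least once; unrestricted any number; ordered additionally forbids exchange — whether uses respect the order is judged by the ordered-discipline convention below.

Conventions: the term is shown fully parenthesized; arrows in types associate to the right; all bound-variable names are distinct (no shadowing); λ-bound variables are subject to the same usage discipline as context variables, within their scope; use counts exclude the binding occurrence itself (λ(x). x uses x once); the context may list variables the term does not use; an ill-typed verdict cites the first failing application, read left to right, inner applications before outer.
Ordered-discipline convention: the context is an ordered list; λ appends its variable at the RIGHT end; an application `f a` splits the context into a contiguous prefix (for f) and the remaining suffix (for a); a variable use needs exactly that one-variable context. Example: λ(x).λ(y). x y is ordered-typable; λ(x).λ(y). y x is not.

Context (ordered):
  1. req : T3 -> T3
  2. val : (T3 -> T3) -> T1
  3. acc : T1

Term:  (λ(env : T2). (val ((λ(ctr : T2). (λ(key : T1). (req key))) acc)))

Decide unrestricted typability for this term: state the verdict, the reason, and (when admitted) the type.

no — fails simple typing
use counts: req=1; val=1; acc=1; env (λ-bound)=0; ctr (λ-bound)=0; key (λ-bound)=1
uses in reading order: val, req, key, acc
typing: ill-typed: an argument T1 mismatches the expected T3
all disciplines: ordered ✗, linear ✗, affine ✗, relevant ✗, unrestricted ✗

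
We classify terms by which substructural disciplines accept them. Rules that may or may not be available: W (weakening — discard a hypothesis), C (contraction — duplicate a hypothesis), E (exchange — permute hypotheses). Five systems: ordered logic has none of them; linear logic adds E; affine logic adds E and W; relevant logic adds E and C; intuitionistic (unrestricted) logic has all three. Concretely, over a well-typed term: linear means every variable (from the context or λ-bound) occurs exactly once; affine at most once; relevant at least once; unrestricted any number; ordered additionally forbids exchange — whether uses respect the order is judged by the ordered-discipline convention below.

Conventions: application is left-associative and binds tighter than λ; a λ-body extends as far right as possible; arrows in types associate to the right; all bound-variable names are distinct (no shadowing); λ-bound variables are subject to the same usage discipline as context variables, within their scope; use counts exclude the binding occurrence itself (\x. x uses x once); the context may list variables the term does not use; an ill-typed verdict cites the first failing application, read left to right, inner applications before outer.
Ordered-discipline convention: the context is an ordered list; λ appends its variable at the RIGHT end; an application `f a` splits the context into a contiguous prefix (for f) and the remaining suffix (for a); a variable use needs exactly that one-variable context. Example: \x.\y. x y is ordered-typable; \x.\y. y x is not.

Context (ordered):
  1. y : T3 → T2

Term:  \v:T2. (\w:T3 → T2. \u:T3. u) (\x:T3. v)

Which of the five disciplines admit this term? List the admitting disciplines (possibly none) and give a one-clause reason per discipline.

admitting disciplines: affine, unrestricted
use counts: y: 0, v [bound]: 1, w [bound]: 0, u [bound]: 1, x [bound]: 0
order of uses: u, v
typing: well-typed at T2 → T3 → T3
ordered: ✗ — unused: y, w, x — weakening required
linear: ✗ — unused: y, w, x — weakening required
affine: ✓ — at most one use each (y, v, w, u, x)
relevant: ✗ — unused: y, w, x — weakening required
unrestricted: ✓ — simply typable at T2 → T3 → T3; W, C, E all held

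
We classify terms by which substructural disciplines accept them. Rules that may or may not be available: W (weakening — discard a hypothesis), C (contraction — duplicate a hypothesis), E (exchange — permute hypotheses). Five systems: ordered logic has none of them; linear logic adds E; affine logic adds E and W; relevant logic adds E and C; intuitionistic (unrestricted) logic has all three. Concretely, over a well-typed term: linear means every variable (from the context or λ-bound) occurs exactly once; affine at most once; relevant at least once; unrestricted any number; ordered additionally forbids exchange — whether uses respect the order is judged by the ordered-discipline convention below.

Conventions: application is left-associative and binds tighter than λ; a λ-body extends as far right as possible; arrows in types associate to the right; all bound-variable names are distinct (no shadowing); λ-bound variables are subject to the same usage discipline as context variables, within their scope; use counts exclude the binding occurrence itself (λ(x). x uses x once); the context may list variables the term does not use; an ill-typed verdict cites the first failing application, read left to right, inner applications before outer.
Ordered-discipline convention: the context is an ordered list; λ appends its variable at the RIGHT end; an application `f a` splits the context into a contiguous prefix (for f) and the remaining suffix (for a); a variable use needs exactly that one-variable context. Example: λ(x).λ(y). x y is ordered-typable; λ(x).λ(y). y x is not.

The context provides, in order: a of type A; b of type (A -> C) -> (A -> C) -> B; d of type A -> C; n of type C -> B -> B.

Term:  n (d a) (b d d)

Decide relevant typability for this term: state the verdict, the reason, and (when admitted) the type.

yes — none of a, b, d, n goes unused; term : B
variable uses: a=1; b=1; d=3; n=1
order of uses: n, d, a, b, d, d
typing: ✓ — B
all disciplines: ordered ✗, linear ✗, affine ✗, relevant ✓, unrestricted ✓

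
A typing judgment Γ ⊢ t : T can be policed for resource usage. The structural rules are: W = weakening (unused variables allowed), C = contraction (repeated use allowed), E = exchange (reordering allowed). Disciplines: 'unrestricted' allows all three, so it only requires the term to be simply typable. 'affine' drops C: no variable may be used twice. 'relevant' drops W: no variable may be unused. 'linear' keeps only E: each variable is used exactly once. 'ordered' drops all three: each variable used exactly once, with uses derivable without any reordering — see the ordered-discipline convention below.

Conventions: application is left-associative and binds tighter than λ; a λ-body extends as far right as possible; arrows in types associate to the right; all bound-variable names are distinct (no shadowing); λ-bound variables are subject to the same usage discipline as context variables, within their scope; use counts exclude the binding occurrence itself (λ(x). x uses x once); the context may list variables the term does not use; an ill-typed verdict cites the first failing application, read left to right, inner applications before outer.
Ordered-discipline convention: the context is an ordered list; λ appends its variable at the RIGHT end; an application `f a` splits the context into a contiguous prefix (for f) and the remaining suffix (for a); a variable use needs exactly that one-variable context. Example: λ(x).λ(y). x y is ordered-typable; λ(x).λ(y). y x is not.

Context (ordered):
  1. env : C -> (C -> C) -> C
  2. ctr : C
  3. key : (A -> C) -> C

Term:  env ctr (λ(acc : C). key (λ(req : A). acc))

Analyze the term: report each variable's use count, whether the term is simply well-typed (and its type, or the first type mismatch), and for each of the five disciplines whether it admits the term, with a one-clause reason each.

counts: env: 1; ctr: 1; key: 1; acc (bound): 1; req (bound): 0
use order (left to right): env, ctr, key, acc
typing: well-typed — term : C
ordered: ✗ — req left unused
linear: ✗ — req left unused
affine: ✓ — env, ctr, key, acc, req: no repeats, contraction unneeded
relevant: ✗ — req left unused
unrestricted: ✓ — typability at C is all that's needed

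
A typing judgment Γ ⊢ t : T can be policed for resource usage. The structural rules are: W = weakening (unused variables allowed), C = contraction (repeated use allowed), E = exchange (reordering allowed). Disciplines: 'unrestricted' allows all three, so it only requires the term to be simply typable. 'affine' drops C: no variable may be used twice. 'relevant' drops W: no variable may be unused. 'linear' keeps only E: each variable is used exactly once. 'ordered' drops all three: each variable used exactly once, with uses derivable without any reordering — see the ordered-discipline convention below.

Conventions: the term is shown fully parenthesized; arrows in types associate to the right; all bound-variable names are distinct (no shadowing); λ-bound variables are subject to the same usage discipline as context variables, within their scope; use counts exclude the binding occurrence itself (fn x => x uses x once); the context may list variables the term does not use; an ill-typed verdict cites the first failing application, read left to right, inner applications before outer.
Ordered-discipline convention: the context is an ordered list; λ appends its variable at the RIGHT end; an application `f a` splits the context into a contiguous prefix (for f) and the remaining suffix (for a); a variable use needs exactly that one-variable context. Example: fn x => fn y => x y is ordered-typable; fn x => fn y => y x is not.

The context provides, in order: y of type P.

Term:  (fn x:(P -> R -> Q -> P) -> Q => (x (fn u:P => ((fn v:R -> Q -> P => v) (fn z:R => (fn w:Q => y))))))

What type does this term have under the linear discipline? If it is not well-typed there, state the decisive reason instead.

not well-typed under linear — needs weakening: u, z, w unused
usage: y: 1×, x [bound]: 1×, u [bound]: 0×, v [bound]: 1×, z [bound]: 0×, w [bound]: 0×
use order (left to right): x, v, y
typing: the term checks, with type ((P -> R -> Q -> P) -> Q) -> Q
across the five disciplines: ordered ✗, linear ✗, affine ✓, relevant ✗, unrestricted ✓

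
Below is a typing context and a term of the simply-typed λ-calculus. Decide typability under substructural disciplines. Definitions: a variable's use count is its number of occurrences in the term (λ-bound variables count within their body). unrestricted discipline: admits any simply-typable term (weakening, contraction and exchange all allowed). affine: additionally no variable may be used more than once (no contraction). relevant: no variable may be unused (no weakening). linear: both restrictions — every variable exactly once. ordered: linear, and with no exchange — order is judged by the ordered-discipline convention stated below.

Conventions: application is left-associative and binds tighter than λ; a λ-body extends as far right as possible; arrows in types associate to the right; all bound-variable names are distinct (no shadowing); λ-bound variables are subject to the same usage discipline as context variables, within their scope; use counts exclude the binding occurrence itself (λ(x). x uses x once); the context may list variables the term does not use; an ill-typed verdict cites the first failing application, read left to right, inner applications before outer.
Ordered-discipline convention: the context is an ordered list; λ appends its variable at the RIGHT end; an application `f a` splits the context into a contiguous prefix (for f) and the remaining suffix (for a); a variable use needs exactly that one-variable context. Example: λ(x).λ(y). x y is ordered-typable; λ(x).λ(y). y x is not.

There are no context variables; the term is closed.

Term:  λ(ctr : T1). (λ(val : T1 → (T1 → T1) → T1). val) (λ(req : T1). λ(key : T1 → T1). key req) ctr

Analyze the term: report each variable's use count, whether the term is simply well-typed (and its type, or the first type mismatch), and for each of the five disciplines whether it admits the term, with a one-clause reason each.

counts: ctr (bound): 1×, val (bound): 1×, req (bound): 1×, key (bound): 1×
use order (left to right): val, key, req, ctr
typing: well-typed — term : T1 → (T1 → T1) → T1
ordered ✗ (no contiguous prefix/suffix split fits val, key, req, ctr)
linear ✓ (ctr, val, req, key: one use apiece)
affine ✓ (none of ctr, val, req, key used more than once)
relevant ✓ (none of ctr, val, req, key goes unused)
unrestricted ✓ (well-typed at T1 → (T1 → T1) → T1; no restrictions here)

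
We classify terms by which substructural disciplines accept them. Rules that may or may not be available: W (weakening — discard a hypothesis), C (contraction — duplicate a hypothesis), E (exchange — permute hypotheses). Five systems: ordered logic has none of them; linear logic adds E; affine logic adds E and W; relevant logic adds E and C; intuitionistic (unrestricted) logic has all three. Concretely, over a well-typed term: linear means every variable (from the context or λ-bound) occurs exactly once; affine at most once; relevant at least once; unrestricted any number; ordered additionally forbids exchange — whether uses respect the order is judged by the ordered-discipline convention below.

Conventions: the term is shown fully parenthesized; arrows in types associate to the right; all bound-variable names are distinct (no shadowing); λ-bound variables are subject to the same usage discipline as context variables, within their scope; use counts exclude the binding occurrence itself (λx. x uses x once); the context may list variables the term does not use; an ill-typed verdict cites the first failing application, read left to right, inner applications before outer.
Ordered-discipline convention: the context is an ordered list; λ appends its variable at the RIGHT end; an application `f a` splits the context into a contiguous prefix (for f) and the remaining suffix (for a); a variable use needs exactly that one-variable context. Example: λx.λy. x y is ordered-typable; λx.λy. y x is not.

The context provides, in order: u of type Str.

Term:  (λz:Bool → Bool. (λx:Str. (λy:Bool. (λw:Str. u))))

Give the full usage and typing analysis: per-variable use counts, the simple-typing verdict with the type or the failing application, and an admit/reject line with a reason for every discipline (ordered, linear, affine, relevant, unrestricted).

use counts: u: 1×, z (bound): 0×, x (bound): 0×, y (bound): 0×, w (bound): 0×
use order (left to right): u
typing: ✓ — (Bool → Bool) → Str → Bool → Str → Str
ordered: ✗ — needs weakening: z, x, y, w unused
linear: ✗ — needs weakening: z, x, y, w unused
affine: ✓ — u, z, x, y, w: no repeats, contraction unneeded
relevant: ✗ — needs weakening: z, x, y, w unused
unrestricted: ✓ — well-typed at (Bool → Bool) → Str → Bool → Str → Str; no restrictions here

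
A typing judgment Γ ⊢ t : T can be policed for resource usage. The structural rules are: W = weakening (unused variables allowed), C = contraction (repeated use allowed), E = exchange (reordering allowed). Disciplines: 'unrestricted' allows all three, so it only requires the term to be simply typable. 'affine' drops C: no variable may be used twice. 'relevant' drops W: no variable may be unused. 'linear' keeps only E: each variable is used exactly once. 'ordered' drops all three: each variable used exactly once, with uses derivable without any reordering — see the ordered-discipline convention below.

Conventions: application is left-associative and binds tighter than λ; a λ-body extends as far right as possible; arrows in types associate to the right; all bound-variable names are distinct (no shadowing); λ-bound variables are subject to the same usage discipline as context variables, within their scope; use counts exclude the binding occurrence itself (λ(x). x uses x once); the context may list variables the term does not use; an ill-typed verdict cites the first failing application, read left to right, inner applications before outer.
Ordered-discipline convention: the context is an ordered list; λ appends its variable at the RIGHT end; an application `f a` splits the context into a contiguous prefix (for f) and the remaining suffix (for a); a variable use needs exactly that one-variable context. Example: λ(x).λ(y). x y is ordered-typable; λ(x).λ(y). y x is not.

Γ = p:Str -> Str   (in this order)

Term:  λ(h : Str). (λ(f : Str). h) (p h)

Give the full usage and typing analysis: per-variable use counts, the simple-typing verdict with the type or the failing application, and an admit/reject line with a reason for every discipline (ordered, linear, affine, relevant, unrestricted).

usage: p=1; h (bound)=2; f (bound)=0
order of uses: h, p, h
typing: well-typed at Str -> Str
ordered ✗ (needs contraction — h ×2; f left unused)
linear ✗ (needs contraction — h ×2; f left unused)
affine ✗ (needs contraction — h ×2)
relevant ✗ (f left unused)
unrestricted ✓ (typability at Str -> Str is all that's needed)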